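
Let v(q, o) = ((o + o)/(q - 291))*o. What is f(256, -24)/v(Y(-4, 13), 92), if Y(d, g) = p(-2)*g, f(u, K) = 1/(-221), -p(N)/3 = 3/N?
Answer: 465/7482176 ≈ 6.2148e-5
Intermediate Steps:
p(N) = -9/N
f(u, K) = -1/221
Y(d, g) = 9*g/2 (Y(d, g) = (-9/(-2))*g = (-9*(-½))*g = 9*g/2)
v(q, o) = 2*o²/(-291 + q) (v(q, o) = ((2*o)/(-291 + q))*o = (2*o/(-291 + q))*o = 2*o²/(-291 + q))
f(256, -24)/v(Y(-4, 13), 92) = -1/(221*(2*92²/(-291 + (9/2)*13))) = -1/(221*(2*8464/(-291 + 117/2))) = -1/(221*(2*8464/(-465/2))) = -1/(221*(2*8464*(-2/465))) = -1/(221*(-33856/465)) = -1/221*(-465/33856) = 465/7482176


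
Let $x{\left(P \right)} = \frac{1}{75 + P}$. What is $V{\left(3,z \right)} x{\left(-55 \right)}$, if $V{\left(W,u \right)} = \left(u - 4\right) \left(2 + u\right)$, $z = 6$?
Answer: $\frac{4}{5} \approx 0.8$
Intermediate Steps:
$V{\left(W,u \right)} = \left(-4 + u\right) \left(2 + u\right)$
$V{\left(3,z \right)} x{\left(-55 \right)} = \frac{-8 + 6^{2} - 12}{75 - 55} = \frac{-8 + 36 - 12}{20} = 16 \cdot \frac{1}{20} = \frac{4}{5}$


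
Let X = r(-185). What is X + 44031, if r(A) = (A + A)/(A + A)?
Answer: 44032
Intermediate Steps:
r(A) = 1 (r(A) = (2*A)/((2*A)) = (2*A)*(1/(2*A)) = 1)
X = 1
X + 44031 = 1 + 44031 = 44032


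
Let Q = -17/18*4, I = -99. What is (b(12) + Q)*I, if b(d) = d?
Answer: -814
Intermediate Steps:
Q = -34/9 (Q = -17*1/18*4 = -17/18*4 = -34/9 ≈ -3.7778)
(b(12) + Q)*I = (12 - 34/9)*(-99) = (74/9)*(-99) = -814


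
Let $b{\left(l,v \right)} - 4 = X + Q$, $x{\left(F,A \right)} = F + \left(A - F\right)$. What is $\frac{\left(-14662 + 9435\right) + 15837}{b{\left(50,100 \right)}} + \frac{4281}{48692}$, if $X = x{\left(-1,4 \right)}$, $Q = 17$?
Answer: $\frac{103345829}{243460} \approx 424.49$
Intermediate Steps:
$x{\left(F,A \right)} = A$
$X = 4$
$b{\left(l,v \right)} = 25$ ($b{\left(l,v \right)} = 4 + \left(4 + 17\right) = 4 + 21 = 25$)
$\frac{\left(-14662 + 9435\right) + 15837}{b{\left(50,100 \right)}} + \frac{4281}{48692} = \frac{\left(-14662 + 9435\right) + 15837}{25} + \frac{4281}{48692} = \left(-5227 + 15837\right) \frac{1}{25} + 4281 \cdot \frac{1}{48692} = 10610 \cdot \frac{1}{25} + \frac{4281}{48692} = \frac{2122}{5} + \frac{4281}{48692} = \frac{103345829}{243460}$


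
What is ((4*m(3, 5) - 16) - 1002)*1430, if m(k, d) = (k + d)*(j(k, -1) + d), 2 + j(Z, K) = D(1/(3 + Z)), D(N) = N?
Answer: -3932500/3 ≈ -1.3108e+6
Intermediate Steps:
j(Z, K) = -2 + 1/(3 + Z)
m(k, d) = (d + k)*(d + (-5 - 2*k)/(3 + k)) (m(k, d) = (k + d)*((-5 - 2*k)/(3 + k) + d) = (d + k)*(d + (-5 - 2*k)/(3 + k)))
((4*m(3, 5) - 16) - 1002)*1430 = ((4*((-1*5*(5 + 2*3) - 1*3*(5 + 2*3) + 5*(3 + 3)*(5 + 3))/(3 + 3)) - 16) - 1002)*1430 = ((4*((-1*5*(5 + 6) - 1*3*(5 + 6) + 5*6*8)/6) - 16) - 1002)*1430 = ((4*((-1*5*11 - 1*3*11 + 240)/6) - 16) - 1002)*1430 = ((4*((-55 - 33 + 240)/6) - 16) - 1002)*1430 = ((4*((1/6)*152) - 16) - 1002)*1430 = ((4*(76/3) - 16) - 1002)*1430 = ((304/3 - 16) - 1002)*1430 = (256/3 - 1002)*1430 = -2750/3*1430 = -3932500/3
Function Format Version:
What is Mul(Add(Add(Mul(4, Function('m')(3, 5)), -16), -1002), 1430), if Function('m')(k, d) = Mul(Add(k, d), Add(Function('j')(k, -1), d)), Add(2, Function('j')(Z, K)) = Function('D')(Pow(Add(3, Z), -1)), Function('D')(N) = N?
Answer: Rational(-3932500, 3) ≈ -1.3108e+6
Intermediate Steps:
Function('j')(Z, K) = Add(-2, Pow(Add(3, Z), -1))
Function('m')(k, d) = Mul(Add(d, k), Add(d, Mul(Pow(Add(3, k), -1), Add(-5, Mul(-2, k))))) (Function('m')(k, d) = Mul(Add(k, d), Add(Mul(Pow(Add(3, k), -1), Add(-5, Mul(-2, k))), d)) = Mul(Add(d, k), Add(d, Mul(Pow(Add(3, k), -1), Add(-5, Mul(-2, k))))))
Mul(Add(Add(Mul(4, Function('m')(3, 5)), -16), -1002), 1430) = Mul(Add(Add(Mul(4, Mul(Pow(Add(3, 3), -1), Add(Mul(-1, 5, Add(5, Mul(2, 3))), Mul(-1, 3, Add(5, Mul(2, 3))), Mul(5, Add(3, 3), Add(5, 3))))), -16), -1002), 1430) = Mul(Add(Add(Mul(4, Mul(Pow(6, -1), Add(Mul(-1, 5, Add(5, 6)), Mul(-1, 3, Add(5, 6)), Mul(5, 6, 8)))), -16), -1002), 1430) = Mul(Add(Add(Mul(4, Mul(Rational(1, 6), Add(Mul(-1, 5, 11), Mul(-1, 3, 11), 240))), -16), -1002), 1430) = Mul(Add(Add(Mul(4, Mul(Rational(1, 6), Add(-55, -33, 240))), -16), -1002), 1430) = Mul(Add(Add(Mul(4, Mul(Rational(1, 6), 152)), -16), -1002), 1430) = Mul(Add(Add(Mul(4, Rational(76, 3)), -16), -1002), 1430) = Mul(Add(Add(Rational(304, 3), -16), -1002), 1430) = Mul(Add(Rational(256, 3), -1002), 1430) = Mul(Rational(-2750, 3), 1430) = Rational(-3932500, 3)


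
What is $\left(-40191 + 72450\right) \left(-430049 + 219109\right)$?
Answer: $-6804713460$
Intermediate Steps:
$\left(-40191 + 72450\right) \left(-430049 + 219109\right) = 32259 \left(-210940\right) = -6804713460$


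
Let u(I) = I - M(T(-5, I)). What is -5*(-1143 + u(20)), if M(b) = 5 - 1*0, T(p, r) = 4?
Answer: 5640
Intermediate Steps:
M(b) = 5 (M(b) = 5 + 0 = 5)
u(I) = -5 + I (u(I) = I - 1*5 = I - 5 = -5 + I)
-5*(-1143 + u(20)) = -5*(-1143 + (-5 + 20)) = -5*(-1143 + 15) = -5*(-1128) = 5640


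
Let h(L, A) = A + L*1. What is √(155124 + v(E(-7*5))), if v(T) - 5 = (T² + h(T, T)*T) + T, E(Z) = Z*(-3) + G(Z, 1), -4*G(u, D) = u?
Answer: √3104959/4 ≈ 440.52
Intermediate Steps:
G(u, D) = -u/4
h(L, A) = A + L
E(Z) = -13*Z/4 (E(Z) = Z*(-3) - Z/4 = -3*Z - Z/4 = -13*Z/4)
v(T) = 5 + T + 3*T² (v(T) = 5 + ((T² + (T + T)*T) + T) = 5 + ((T² + (2*T)*T) + T) = 5 + ((T² + 2*T²) + T) = 5 + (3*T² + T) = 5 + (T + 3*T²) = 5 + T + 3*T²)
√(155124 + v(E(-7*5))) = √(155124 + (5 - (-91)*5/4 + 3*(-(-91)*5/4)²)) = √(155124 + (5 - 13/4*(-35) + 3*(-13/4*(-35))²)) = √(155124 + (5 + 455/4 + 3*(455/4)²)) = √(155124 + (5 + 455/4 + 3*(207025/16))) = √(155124 + (5 + 455/4 + 621075/16)) = √(155124 + 622975/16) = √(3104959/16) = √3104959/4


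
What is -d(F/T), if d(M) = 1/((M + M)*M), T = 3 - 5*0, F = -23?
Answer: -9/1058 ≈ -0.0085066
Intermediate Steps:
T = 3 (T = 3 + 0 = 3)
d(M) = 1/(2*M**2) (d(M) = 1/(((2*M))*M) = (1/(2*M))/M = 1/(2*M**2))
-d(F/T) = -1/(2*(-23/3)**2) = -9/(2*529) = -1*9/1058 = -9/1058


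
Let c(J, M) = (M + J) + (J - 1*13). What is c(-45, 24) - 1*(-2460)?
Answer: 2381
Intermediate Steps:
c(J, M) = -13 + M + 2*J (c(J, M) = (J + M) + (J - 13) = (J + M) + (-13 + J) = -13 + M + 2*J)
c(-45, 24) - 1*(-2460) = (-13 + 24 + 2*(-45)) - 1*(-2460) = (-13 + 24 - 90) + 2460 = -79 + 2460 = 2381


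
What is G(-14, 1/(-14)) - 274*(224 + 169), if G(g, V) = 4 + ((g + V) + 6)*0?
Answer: -107678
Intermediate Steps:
G(g, V) = 4 (G(g, V) = 4 + ((V + g) + 6)*0 = 4 + (6 + V + g)*0 = 4 + 0 = 4)
G(-14, 1/(-14)) - 274*(224 + 169) = 4 - 274*(224 + 169) = 4 - 274*393 = 4 - 107682 = -107678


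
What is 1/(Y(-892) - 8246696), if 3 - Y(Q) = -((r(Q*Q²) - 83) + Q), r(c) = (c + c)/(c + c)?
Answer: -1/8247667 ≈ -1.2125e-7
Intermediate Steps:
r(c) = 1 (r(c) = (2*c)/((2*c)) = (2*c)*(1/(2*c)) = 1)
Y(Q) = -79 + Q (Y(Q) = 3 - (-1)*((1 - 83) + Q) = 3 - (-1)*(-82 + Q) = 3 - (82 - Q) = 3 + (-82 + Q) = -79 + Q)
1/(Y(-892) - 8246696) = 1/((-79 - 892) - 8246696) = 1/(-971 - 8246696) = 1/(-8247667) = -1/8247667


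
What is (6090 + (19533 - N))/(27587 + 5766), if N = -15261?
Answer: 40884/33353 ≈ 1.2258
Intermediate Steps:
(6090 + (19533 - N))/(27587 + 5766) = (6090 + (19533 - 1*(-15261)))/(27587 + 5766) = (6090 + (19533 + 15261))/33353 = (6090 + 34794)*(1/33353) = 40884*(1/33353) = 40884/33353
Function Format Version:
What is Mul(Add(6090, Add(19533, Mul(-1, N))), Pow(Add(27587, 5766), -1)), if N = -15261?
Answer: Rational(40884, 33353) ≈ 1.2258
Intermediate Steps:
Mul(Add(6090, Add(19533, Mul(-1, N))), Pow(Add(27587, 5766), -1)) = Mul(Add(6090, Add(19533, Mul(-1, -15261))), Pow(Add(27587, 5766), -1)) = Mul(Add(6090, Add(19533, 15261)), Pow(33353, -1)) = Mul(Add(6090, 34794), Rational(1, 33353)) = Mul(40884, Rational(1, 33353)) = Rational(40884, 33353)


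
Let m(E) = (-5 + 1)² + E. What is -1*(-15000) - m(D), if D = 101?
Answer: 14883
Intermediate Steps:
m(E) = 16 + E (m(E) = (-4)² + E = 16 + E)
-1*(-15000) - m(D) = -1*(-15000) - (16 + 101) = 15000 - 1*117 = 15000 - 117 = 14883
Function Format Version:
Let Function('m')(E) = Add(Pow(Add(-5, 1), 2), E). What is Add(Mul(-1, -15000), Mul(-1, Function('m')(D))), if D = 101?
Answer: 14883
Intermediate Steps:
Function('m')(E) = Add(16, E) (Function('m')(E) = Add(Pow(-4, 2), E) = Add(16, E))
Add(Mul(-1, -15000), Mul(-1, Function('m')(D))) = Add(Mul(-1, -15000), Mul(-1, Add(16, 101))) = Add(15000, Mul(-1, 117)) = Add(15000, -117) = 14883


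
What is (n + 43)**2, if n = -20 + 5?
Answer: 784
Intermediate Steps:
n = -15
(n + 43)**2 = (-15 + 43)**2 = 28**2 = 784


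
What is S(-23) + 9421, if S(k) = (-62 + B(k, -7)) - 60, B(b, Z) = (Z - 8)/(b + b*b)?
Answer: 4705279/506 ≈ 9299.0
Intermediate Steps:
B(b, Z) = (-8 + Z)/(b + b²)
S(k) = -122 - 15/(k*(1 + k)) (S(k) = (-62 + (-8 - 7)/(k*(1 + k))) - 60 = (-62 - 15/(k*(1 + k))) - 60 = -122 - 15/(k*(1 + k)))
S(-23) + 9421 = (-15 - 122*(-23)*(1 - 23))/((-23)*(1 - 23)) + 9421 = -1/23*(-15 - 122*(-23)*(-22))/(-22) + 9421 = -1/23*(-1/22)*(-15 - 61732) + 9421 = -1/23*(-1/22)*(-61747) + 9421 = -61747/506 + 9421 = 4705279/506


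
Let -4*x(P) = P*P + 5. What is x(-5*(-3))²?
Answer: 13225/4 ≈ 3306.3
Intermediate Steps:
x(P) = -5/4 - P²/4 (x(P) = -(P*P + 5)/4 = -(P² + 5)/4 = -(5 + P²)/4 = -5/4 - P²/4)
x(-5*(-3))² = (-5/4 - (-5*(-3))²/4)² = (-5/4 - ¼*15²)² = (-5/4 - ¼*225)² = (-5/4 - 225/4)² = (-115/2)² = 13225/4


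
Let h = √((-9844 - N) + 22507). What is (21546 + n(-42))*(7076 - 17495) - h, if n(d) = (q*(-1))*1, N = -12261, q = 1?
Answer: -224477355 - 2*√6231 ≈ -2.2448e+8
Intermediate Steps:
n(d) = -1 (n(d) = (1*(-1))*1 = -1*1 = -1)
h = 2*√6231 (h = √((-9844 - 1*(-12261)) + 22507) = √((-9844 + 12261) + 22507) = √(2417 + 22507) = √24924 = 2*√6231 ≈ 157.87)
(21546 + n(-42))*(7076 - 17495) - h = (21546 - 1)*(7076 - 17495) - 2*√6231 = 21545*(-10419) - 2*√6231 = -224477355 - 2*√6231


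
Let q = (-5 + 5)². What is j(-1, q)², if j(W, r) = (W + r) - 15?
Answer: 256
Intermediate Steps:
q = 0 (q = 0² = 0)
j(W, r) = -15 + W + r
j(-1, q)² = (-15 - 1 + 0)² = (-16)² = 256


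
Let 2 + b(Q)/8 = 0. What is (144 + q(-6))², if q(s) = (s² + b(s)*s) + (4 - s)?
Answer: 81796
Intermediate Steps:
b(Q) = -16 (b(Q) = -16 + 8*0 = -16 + 0 = -16)
q(s) = 4 + s² - 17*s (q(s) = (s² - 16*s) + (4 - s) = 4 + s² - 17*s)
(144 + q(-6))² = (144 + (4 + (-6)² - 17*(-6)))² = (144 + (4 + 36 + 102))² = (144 + 142)² = 286² = 81796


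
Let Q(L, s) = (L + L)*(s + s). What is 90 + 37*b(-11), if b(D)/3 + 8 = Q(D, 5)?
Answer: -25218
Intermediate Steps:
Q(L, s) = 4*L*s (Q(L, s) = (2*L)*(2*s) = 4*L*s)
b(D) = -24 + 60*D (b(D) = -24 + 3*(4*D*5) = -24 + 3*(20*D) = -24 + 60*D)
90 + 37*b(-11) = 90 + 37*(-24 + 60*(-11)) = 90 + 37*(-24 - 660) = 90 + 37*(-684) = 90 - 25308 = -25218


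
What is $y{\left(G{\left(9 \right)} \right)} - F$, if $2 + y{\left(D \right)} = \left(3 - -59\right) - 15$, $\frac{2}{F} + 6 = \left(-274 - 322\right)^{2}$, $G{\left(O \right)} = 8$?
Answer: $\frac{7992224}{177605} \approx 45.0$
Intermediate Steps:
$F = \frac{1}{177605}$ ($F = \frac{2}{-6 + \left(-274 - 322\right)^{2}} = \frac{2}{-6 + \left(-596\right)^{2}} = \frac{2}{-6 + 355216} = \frac{2}{355210} = 2 \cdot \frac{1}{355210} = \frac{1}{177605} \approx 5.6305 \cdot 10^{-6}$)
$y{\left(D \right)} = 45$ ($y{\left(D \right)} = -2 + \left(\left(3 - -59\right) - 15\right) = -2 + \left(\left(3 + 59\right) - 15\right) = -2 + \left(62 - 15\right) = -2 + 47 = 45$)
$y{\left(G{\left(9 \right)} \right)} - F = 45 - \frac{1}{177605} = \frac{7992224}{177605}$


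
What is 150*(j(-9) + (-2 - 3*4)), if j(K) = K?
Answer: -3450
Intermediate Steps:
150*(j(-9) + (-2 - 3*4)) = 150*(-9 + (-2 - 3*4)) = 150*(-9 + (-2 - 12)) = 150*(-9 - 14) = 150*(-23) = -3450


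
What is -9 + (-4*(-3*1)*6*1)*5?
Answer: 351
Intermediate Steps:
-9 + (-4*(-3*1)*6*1)*5 = -9 + (-(-12)*6*1)*5 = -9 + (-4*(-18)*1)*5 = -9 + (72*1)*5 = -9 + 72*5 = -9 + 360 = 351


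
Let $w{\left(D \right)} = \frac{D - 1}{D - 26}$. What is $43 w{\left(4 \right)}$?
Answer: $- \frac{129}{22} \approx -5.8636$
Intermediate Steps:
$w{\left(D \right)} = \frac{-1 + D}{-26 + D}$
$43 w{\left(4 \right)} = 43 \frac{-1 + 4}{-26 + 4} = 43 \frac{1}{-22} \cdot 3 = 43 \left(\left(- \frac{1}{22}\right) 3\right) = 43 \left(- \frac{3}{22}\right) = - \frac{129}{22}$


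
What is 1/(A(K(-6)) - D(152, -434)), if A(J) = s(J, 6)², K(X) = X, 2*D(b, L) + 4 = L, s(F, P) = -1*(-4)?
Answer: 1/235 ≈ 0.0042553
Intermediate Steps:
s(F, P) = 4
D(b, L) = -2 + L/2
A(J) = 16 (A(J) = 4² = 16)
1/(A(K(-6)) - D(152, -434)) = 1/(16 - (-2 + (½)*(-434))) = 1/(16 - (-2 - 217)) = 1/(16 - 1*(-219)) = 1/(16 + 219) = 1/235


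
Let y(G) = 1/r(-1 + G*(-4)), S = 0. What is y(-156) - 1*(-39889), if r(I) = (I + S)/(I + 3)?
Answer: 24851473/623 ≈ 39890.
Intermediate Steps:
r(I) = I/(3 + I) (r(I) = (I + 0)/(I + 3) = I/(3 + I))
y(G) = (2 - 4*G)/(-1 - 4*G) (y(G) = 1/((-1 + G*(-4))/(3 + (-1 + G*(-4)))) = 1/((-1 - 4*G)/(3 + (-1 - 4*G))) = 1/((-1 - 4*G)/(2 - 4*G)) = (2 - 4*G)/(-1 - 4*G))
y(-156) - 1*(-39889) = 2*(-1 + 2*(-156))/(1 + 4*(-156)) - 1*(-39889) = 2*(-1 - 312)/(1 - 624) + 39889 = 2*(-313)/(-623) + 39889 = 2*(-1/623)*(-313) + 39889 = 626/623 + 39889 = 24851473/623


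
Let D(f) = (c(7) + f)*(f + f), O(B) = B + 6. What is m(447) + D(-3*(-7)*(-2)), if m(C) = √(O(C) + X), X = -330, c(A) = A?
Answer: 2940 + √123 ≈ 2951.1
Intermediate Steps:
O(B) = 6 + B
D(f) = 2*f*(7 + f) (D(f) = (7 + f)*(f + f) = (7 + f)*(2*f) = 2*f*(7 + f))
m(C) = √(-324 + C) (m(C) = √((6 + C) - 330) = √(-324 + C))
m(447) + D(-3*(-7)*(-2)) = √(-324 + 447) + 2*(-3*(-7)*(-2))*(7 - 3*(-7)*(-2)) = √123 + 2*(21*(-2))*(7 + 21*(-2)) = √123 + 2*(-42)*(7 - 42) = √123 + 2*(-42)*(-35) = √123 + 2940 = 2940 + √123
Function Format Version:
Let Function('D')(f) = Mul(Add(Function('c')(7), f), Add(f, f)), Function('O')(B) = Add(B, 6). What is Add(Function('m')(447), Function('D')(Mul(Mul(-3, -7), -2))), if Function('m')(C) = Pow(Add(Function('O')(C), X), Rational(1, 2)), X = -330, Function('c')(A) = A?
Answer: Add(2940, Pow(123, Rational(1, 2))) ≈ 2951.1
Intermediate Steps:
Function('O')(B) = Add(6, B)
Function('D')(f) = Mul(2, f, Add(7, f)) (Function('D')(f) = Mul(Add(7, f), Add(f, f)) = Mul(Add(7, f), Mul(2, f)) = Mul(2, f, Add(7, f)))
Function('m')(C) = Pow(Add(-324, C), Rational(1, 2)) (Function('m')(C) = Pow(Add(Add(6, C), -330), Rational(1, 2)) = Pow(Add(-324, C), Rational(1, 2)))
Add(Function('m')(447), Function('D')(Mul(Mul(-3, -7), -2))) = Add(Pow(Add(-324, 447), Rational(1, 2)), Mul(2, Mul(Mul(-3, -7), -2), Add(7, Mul(Mul(-3, -7), -2)))) = Add(Pow(123, Rational(1, 2)), Mul(2, Mul(21, -2), Add(7, Mul(21, -2)))) = Add(Pow(123, Rational(1, 2)), Mul(2, -42, Add(7, -42))) = Add(Pow(123, Rational(1, 2)), Mul(2, -42, -35)) = Add(Pow(123, Rational(1, 2)), 2940) = Add(2940, Pow(123, Rational(1, 2)))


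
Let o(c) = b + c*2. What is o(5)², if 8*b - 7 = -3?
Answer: 441/4 ≈ 110.25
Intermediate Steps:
b = ½ (b = 7/8 + (⅛)*(-3) = 7/8 - 3/8 = ½ ≈ 0.50000)
o(c) = ½ + 2*c (o(c) = ½ + c*2 = ½ + 2*c)
o(5)² = (½ + 2*5)² = (½ + 10)² = (21/2)² = 441/4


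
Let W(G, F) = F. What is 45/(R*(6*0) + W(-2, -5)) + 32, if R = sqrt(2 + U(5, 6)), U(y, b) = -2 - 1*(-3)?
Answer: 23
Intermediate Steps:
U(y, b) = 1 (U(y, b) = -2 + 3 = 1)
R = sqrt(3) (R = sqrt(2 + 1) = sqrt(3) ≈ 1.7320)
45/(R*(6*0) + W(-2, -5)) + 32 = 45/(sqrt(3)*(6*0) - 5) + 32 = 45/(sqrt(3)*0 - 5) + 32 = 45/(0 - 5) + 32 = 45/(-5) + 32 = 45*(-1/5) + 32 = -9 + 32 = 23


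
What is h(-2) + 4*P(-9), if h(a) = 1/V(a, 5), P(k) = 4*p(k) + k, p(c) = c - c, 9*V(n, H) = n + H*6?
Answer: -999/28 ≈ -35.679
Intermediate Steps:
V(n, H) = n/9 + 2*H/3 (V(n, H) = (n + H*6)/9 = (n + 6*H)/9 = n/9 + 2*H/3)
p(c) = 0
P(k) = k (P(k) = 4*0 + k = 0 + k = k)
h(a) = 1/(10/3 + a/9) (h(a) = 1/(a/9 + (⅔)*5) = 1/(a/9 + 10/3) = 1/(10/3 + a/9))
h(-2) + 4*P(-9) = 9/(30 - 2) + 4*(-9) = 9/28 - 36 = -999/28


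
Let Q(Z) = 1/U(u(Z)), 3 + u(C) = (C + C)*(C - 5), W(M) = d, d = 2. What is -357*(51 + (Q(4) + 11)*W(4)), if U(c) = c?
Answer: -285957/11 ≈ -25996.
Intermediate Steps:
W(M) = 2
u(C) = -3 + 2*C*(-5 + C) (u(C) = -3 + (C + C)*(C - 5) = -3 + (2*C)*(-5 + C) = -3 + 2*C*(-5 + C))
Q(Z) = 1/(-3 - 10*Z + 2*Z**2)
-357*(51 + (Q(4) + 11)*W(4)) = -357*(51 + (1/(-3 - 10*4 + 2*4**2) + 11)*2) = -357*(51 + (1/(-3 - 40 + 2*16) + 11)*2) = -357*(51 + (1/(-3 - 40 + 32) + 11)*2) = -357*(51 + (1/(-11) + 11)*2) = -357*(51 + (-1/11 + 11)*2) = -357*(51 + (120/11)*2) = -357*(51 + 240/11) = -357*801/11 = -285957/11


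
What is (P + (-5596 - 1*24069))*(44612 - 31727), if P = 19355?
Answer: -132844350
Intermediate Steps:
(P + (-5596 - 1*24069))*(44612 - 31727) = (19355 + (-5596 - 1*24069))*(44612 - 31727) = (19355 + (-5596 - 24069))*12885 = (19355 - 29665)*12885 = -10310*12885 = -132844350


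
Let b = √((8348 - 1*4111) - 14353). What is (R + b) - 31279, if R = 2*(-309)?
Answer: -31897 + 6*I*√281 ≈ -31897.0 + 100.58*I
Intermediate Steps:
b = 6*I*√281 (b = √((8348 - 4111) - 14353) = √(4237 - 14353) = √(-10116) = 6*I*√281 ≈ 100.58*I)
R = -618
(R + b) - 31279 = (-618 + 6*I*√281) - 31279 = -31897 + 6*I*√281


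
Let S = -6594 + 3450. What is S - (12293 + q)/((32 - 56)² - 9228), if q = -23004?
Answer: -27212599/8652 ≈ -3145.2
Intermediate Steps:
S = -3144
S - (12293 + q)/((32 - 56)² - 9228) = -3144 - (12293 - 23004)/((32 - 56)² - 9228) = -3144 - (-10711)/((-24)² - 9228) = -3144 - (-10711)/(576 - 9228) = -3144 - (-10711)/(-8652) = -3144 - (-10711)*(-1)/8652 = -3144 - 1*10711/8652 = -3144 - 10711/8652 = -27212599/8652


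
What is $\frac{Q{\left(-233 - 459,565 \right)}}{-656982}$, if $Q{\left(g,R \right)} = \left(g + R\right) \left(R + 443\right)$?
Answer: $\frac{7112}{36499} \approx 0.19485$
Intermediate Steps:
$Q{\left(g,R \right)} = \left(443 + R\right) \left(R + g\right)$ ($Q{\left(g,R \right)} = \left(R + g\right) \left(443 + R\right) = \left(443 + R\right) \left(R + g\right)$)
$\frac{Q{\left(-233 - 459,565 \right)}}{-656982} = \frac{565^{2} + 443 \cdot 565 + 443 \left(-233 - 459\right) + 565 \left(-233 - 459\right)}{-656982} = \left(319225 + 250295 + 443 \left(-233 - 459\right) + 565 \left(-233 - 459\right)\right) \left(- \frac{1}{656982}\right) = \left(319225 + 250295 + 443 \left(-692\right) + 565 \left(-692\right)\right) \left(- \frac{1}{656982}\right) = \left(319225 + 250295 - 306556 - 390980\right) \left(- \frac{1}{656982}\right) = \left(-128016\right) \left(- \frac{1}{656982}\right) = \frac{7112}{36499}$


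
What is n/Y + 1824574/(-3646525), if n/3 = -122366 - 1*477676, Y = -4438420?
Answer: -153402127093/1618480949050 ≈ -0.094782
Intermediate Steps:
n = -1800126 (n = 3*(-122366 - 1*477676) = 3*(-122366 - 477676) = 3*(-600042) = -1800126)
n/Y + 1824574/(-3646525) = -1800126/(-4438420) + 1824574/(-3646525) = -1800126*(-1/4438420) + 1824574*(-1/3646525) = 900063/2219210 - 1824574/3646525 = -153402127093/1618480949050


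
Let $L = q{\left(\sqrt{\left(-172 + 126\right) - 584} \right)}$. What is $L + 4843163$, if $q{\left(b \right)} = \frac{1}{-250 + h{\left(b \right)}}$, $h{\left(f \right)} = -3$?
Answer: $\frac{1225320238}{253} \approx 4.8432 \cdot 10^{6}$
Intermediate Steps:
$q{\left(b \right)} = - \frac{1}{253}$ ($q{\left(b \right)} = \frac{1}{-250 - 3} = \frac{1}{-253} = - \frac{1}{253}$)
$L = - \frac{1}{253} \approx -0.0039526$
$L + 4843163 = - \frac{1}{253} + 4843163 = \frac{1225320238}{253}$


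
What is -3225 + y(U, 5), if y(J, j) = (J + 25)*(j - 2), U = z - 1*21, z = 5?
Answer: -3198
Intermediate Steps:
U = -16 (U = 5 - 1*21 = 5 - 21 = -16)
y(J, j) = (-2 + j)*(25 + J) (y(J, j) = (25 + J)*(-2 + j) = (-2 + j)*(25 + J))
-3225 + y(U, 5) = -3225 + (-50 - 2*(-16) + 25*5 - 16*5) = -3225 + (-50 + 32 + 125 - 80) = -3225 + 27 = -3198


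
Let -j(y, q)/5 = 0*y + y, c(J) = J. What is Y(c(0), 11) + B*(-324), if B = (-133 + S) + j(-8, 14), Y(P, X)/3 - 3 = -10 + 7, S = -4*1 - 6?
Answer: 33372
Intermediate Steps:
S = -10 (S = -4 - 6 = -10)
j(y, q) = -5*y (j(y, q) = -5*(0*y + y) = -5*(0 + y) = -5*y)
Y(P, X) = 0 (Y(P, X) = 9 + 3*(-10 + 7) = 9 + 3*(-3) = 9 - 9 = 0)
B = -103 (B = (-133 - 10) - 5*(-8) = -143 + 40 = -103)
Y(c(0), 11) + B*(-324) = 0 - 103*(-324) = 0 + 33372 = 33372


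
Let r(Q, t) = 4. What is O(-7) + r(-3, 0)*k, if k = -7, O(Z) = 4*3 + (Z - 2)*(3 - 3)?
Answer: -16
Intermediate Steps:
O(Z) = 12 (O(Z) = 12 + (-2 + Z)*0 = 12 + 0 = 12)
O(-7) + r(-3, 0)*k = 12 + 4*(-7) = 12 - 28 = -16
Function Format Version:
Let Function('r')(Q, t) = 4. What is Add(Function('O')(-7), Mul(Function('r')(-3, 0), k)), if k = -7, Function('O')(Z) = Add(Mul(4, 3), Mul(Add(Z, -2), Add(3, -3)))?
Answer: -16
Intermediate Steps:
Function('O')(Z) = 12 (Function('O')(Z) = Add(12, Mul(Add(-2, Z), 0)) = Add(12, 0) = 12)
Add(Function('O')(-7), Mul(Function('r')(-3, 0), k)) = Add(12, Mul(4, -7)) = Add(12, -28) = -16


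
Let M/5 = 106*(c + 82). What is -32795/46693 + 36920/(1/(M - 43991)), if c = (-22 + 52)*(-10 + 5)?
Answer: -137965885905155/46693 ≈ -2.9547e+9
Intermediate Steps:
c = -150 (c = 30*(-5) = -150)
M = -36040 (M = 5*(106*(-150 + 82)) = 5*(106*(-68)) = 5*(-7208) = -36040)
-32795/46693 + 36920/(1/(M - 43991)) = -32795/46693 + 36920/(1/(-36040 - 43991)) = -32795*1/46693 + 36920/(1/(-80031)) = -32795/46693 + 36920/(-1/80031) = -32795/46693 + 36920*(-80031) = -32795/46693 - 2954744520 = -137965885905155/46693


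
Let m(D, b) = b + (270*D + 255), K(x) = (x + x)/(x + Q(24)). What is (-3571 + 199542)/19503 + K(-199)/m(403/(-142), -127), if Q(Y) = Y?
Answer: 1553592000451/154668053925 ≈ 10.045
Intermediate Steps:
K(x) = 2*x/(24 + x) (K(x) = (x + x)/(x + 24) = (2*x)/(24 + x) = 2*x/(24 + x))
m(D, b) = 255 + b + 270*D (m(D, b) = b + (255 + 270*D) = 255 + b + 270*D)
(-3571 + 199542)/19503 + K(-199)/m(403/(-142), -127) = (-3571 + 199542)/19503 + (2*(-199)/(24 - 199))/(255 - 127 + 270*(403/(-142))) = 195971*(1/19503) + (2*(-199)/(-175))/(255 - 127 + 270*(403*(-1/142))) = 195971/19503 + (2*(-199)*(-1/175))/(255 - 127 + 270*(-403/142)) = 195971/19503 + 398/(175*(255 - 127 - 54405/71)) = 195971/19503 + 398/(175*(-45317/71)) = 195971/19503 + (398/175)*(-71/45317) = 195971/19503 - 28258/7930475 = 1553592000451/154668053925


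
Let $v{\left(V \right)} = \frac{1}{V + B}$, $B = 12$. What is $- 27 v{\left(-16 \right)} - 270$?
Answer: $- \frac{1053}{4} \approx -263.25$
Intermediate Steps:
$v{\left(V \right)} = \frac{1}{12 + V}$ ($v{\left(V \right)} = \frac{1}{V + 12} = \frac{1}{12 + V}$)
$- 27 v{\left(-16 \right)} - 270 = - \frac{27}{12 - 16} - 270 = - \frac{27}{-4} - 270 = \left(-27\right) \left(- \frac{1}{4}\right) - 270 = \frac{27}{4} - 270 = - \frac{1053}{4}$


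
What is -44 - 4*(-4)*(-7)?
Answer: -156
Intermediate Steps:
-44 - 4*(-4)*(-7) = -44 + 16*(-7) = -44 - 112 = -156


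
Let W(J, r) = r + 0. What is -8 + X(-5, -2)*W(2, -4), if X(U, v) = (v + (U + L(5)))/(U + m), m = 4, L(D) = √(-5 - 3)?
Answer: -36 + 8*I*√2 ≈ -36.0 + 11.314*I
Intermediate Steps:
L(D) = 2*I*√2 (L(D) = √(-8) = 2*I*√2)
W(J, r) = r
X(U, v) = (U + v + 2*I*√2)/(4 + U) (X(U, v) = (v + (U + 2*I*√2))/(U + 4) = (U + v + 2*I*√2)/(4 + U))
-8 + X(-5, -2)*W(2, -4) = -8 + ((-5 - 2 + 2*I*√2)/(4 - 5))*(-4) = -8 + ((-7 + 2*I*√2)/(-1))*(-4) = -8 - (-7 + 2*I*√2)*(-4) = -8 + (7 - 2*I*√2)*(-4) = -8 + (-28 + 8*I*√2) = -36 + 8*I*√2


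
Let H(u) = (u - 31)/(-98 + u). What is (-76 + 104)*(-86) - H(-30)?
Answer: -308285/128 ≈ -2408.5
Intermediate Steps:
H(u) = (-31 + u)/(-98 + u)
(-76 + 104)*(-86) - H(-30) = (-76 + 104)*(-86) - (-31 - 30)/(-98 - 30) = 28*(-86) - (-61)/(-128) = -2408 - (-1)*(-61)/128 = -2408 - 1*61/128 = -2408 - 61/128 = -308285/128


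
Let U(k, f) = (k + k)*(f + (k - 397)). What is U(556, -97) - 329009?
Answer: -260065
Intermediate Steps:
U(k, f) = 2*k*(-397 + f + k) (U(k, f) = (2*k)*(f + (-397 + k)) = (2*k)*(-397 + f + k) = 2*k*(-397 + f + k))
U(556, -97) - 329009 = 2*556*(-397 - 97 + 556) - 329009 = 2*556*62 - 329009 = 68944 - 329009 = -260065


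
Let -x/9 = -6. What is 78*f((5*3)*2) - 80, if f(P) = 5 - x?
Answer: -3902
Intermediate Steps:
x = 54 (x = -9*(-6) = 54)
f(P) = -49 (f(P) = 5 - 1*54 = 5 - 54 = -49)
78*f((5*3)*2) - 80 = 78*(-49) - 80 = -3822 - 80 = -3902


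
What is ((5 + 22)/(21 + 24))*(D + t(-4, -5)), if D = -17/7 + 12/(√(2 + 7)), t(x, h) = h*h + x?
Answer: 474/35 ≈ 13.543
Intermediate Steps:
t(x, h) = x + h² (t(x, h) = h² + x = x + h²)
D = 11/7 (D = -17*⅐ + 12/(√9) = -17/7 + 12/3 = -17/7 + 12*(⅓) = -17/7 + 4 = 11/7 ≈ 1.5714)
((5 + 22)/(21 + 24))*(D + t(-4, -5)) = ((5 + 22)/(21 + 24))*(11/7 + (-4 + (-5)²)) = (27/45)*(11/7 + (-4 + 25)) = (27*(1/45))*(11/7 + 21) = (⅗)*(158/7) = 474/35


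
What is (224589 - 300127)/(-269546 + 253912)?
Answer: 37769/7817 ≈ 4.8316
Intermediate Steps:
(224589 - 300127)/(-269546 + 253912) = -75538/(-15634) = -75538*(-1/15634) = 37769/7817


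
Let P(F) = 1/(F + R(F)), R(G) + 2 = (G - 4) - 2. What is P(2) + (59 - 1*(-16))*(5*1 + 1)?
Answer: 1799/4 ≈ 449.75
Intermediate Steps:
R(G) = -8 + G (R(G) = -2 + ((G - 4) - 2) = -2 + ((-4 + G) - 2) = -2 + (-6 + G) = -8 + G)
P(F) = 1/(-8 + 2*F) (P(F) = 1/(F + (-8 + F)) = 1/(-8 + 2*F))
P(2) + (59 - 1*(-16))*(5*1 + 1) = 1/(2*(-4 + 2)) + (59 - 1*(-16))*(5*1 + 1) = (1/2)/(-2) + (59 + 16)*(5 + 1) = (1/2)*(-1/2) + 75*6 = -1/4 + 450 = 1799/4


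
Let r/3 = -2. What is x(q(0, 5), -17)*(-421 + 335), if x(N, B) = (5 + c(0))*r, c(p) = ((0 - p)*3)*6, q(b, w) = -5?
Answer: 2580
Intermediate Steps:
r = -6 (r = 3*(-2) = -6)
c(p) = -18*p (c(p) = (-p*3)*6 = -3*p*6 = -18*p)
x(N, B) = -30 (x(N, B) = (5 - 18*0)*(-6) = (5 + 0)*(-6) = 5*(-6) = -30)
x(q(0, 5), -17)*(-421 + 335) = -30*(-421 + 335) = -30*(-86) = 2580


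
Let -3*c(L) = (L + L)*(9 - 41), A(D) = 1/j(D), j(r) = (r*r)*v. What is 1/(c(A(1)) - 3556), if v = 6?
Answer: -9/31972 ≈ -0.00028150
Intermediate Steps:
j(r) = 6*r² (j(r) = (r*r)*6 = r²*6 = 6*r²)
A(D) = 1/(6*D²)
c(L) = 64*L/3 (c(L) = -(L + L)*(9 - 41)/3 = -2*L*(-32)/3 = -(-64)*L/3 = 64*L/3)
1/(c(A(1)) - 3556) = 1/(64*((⅙)/1²)/3 - 3556) = 1/(64*((⅙)*1)/3 - 3556) = 1/((64/3)*(⅙) - 3556) = 1/(32/9 - 3556) = 1/(-31972/9) = -9/31972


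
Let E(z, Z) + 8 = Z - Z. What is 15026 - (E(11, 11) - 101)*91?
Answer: 24945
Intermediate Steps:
E(z, Z) = -8 (E(z, Z) = -8 + (Z - Z) = -8 + 0 = -8)
15026 - (E(11, 11) - 101)*91 = 15026 - (-8 - 101)*91 = 15026 - (-109)*91 = 15026 - 1*(-9919) = 15026 + 9919 = 24945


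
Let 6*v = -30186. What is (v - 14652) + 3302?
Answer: -16381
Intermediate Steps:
v = -5031 (v = (⅙)*(-30186) = -5031)
(v - 14652) + 3302 = (-5031 - 14652) + 3302 = -19683 + 3302 = -16381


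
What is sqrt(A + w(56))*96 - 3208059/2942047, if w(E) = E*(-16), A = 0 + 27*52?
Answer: -3208059/2942047 + 192*sqrt(127) ≈ 2162.6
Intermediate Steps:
A = 1404 (A = 0 + 1404 = 1404)
w(E) = -16*E
sqrt(A + w(56))*96 - 3208059/2942047 = sqrt(1404 - 16*56)*96 - 3208059/2942047 = sqrt(1404 - 896)*96 - 3208059/2942047 = sqrt(508)*96 - 1*3208059/2942047 = (2*sqrt(127))*96 - 3208059/2942047 = 192*sqrt(127) - 3208059/2942047 = -3208059/2942047 + 192*sqrt(127)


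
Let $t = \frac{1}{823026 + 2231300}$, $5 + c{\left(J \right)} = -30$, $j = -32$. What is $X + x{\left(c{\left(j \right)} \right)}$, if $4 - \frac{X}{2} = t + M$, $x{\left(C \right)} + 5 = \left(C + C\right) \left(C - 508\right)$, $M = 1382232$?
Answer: $- \frac{4163735088514}{1527163} \approx -2.7265 \cdot 10^{6}$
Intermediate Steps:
$c{\left(J \right)} = -35$ ($c{\left(J \right)} = -5 - 30 = -35$)
$t = \frac{1}{3054326} \approx 3.274 \cdot 10^{-7}$
$x{\left(C \right)} = -5 + 2 C \left(-508 + C\right)$ ($x{\left(C \right)} = -5 + \left(C + C\right) \left(C - 508\right) = -5 + 2 C \left(-508 + C\right)$)
$X = - \frac{4221774918329}{1527163}$ ($X = 8 - 2 \left(\frac{1}{3054326} + 1382232\right) = 8 - \frac{4221787135633}{1527163} = - \frac{4221774918329}{1527163} \approx -2.7645 \cdot 10^{6}$)
$X + x{\left(c{\left(j \right)} \right)} = - \frac{4221774918329}{1527163} - \left(-35555 - 2450\right) = - \frac{4221774918329}{1527163} + \left(-5 + 35560 + 2 \cdot 1225\right) = - \frac{4221774918329}{1527163} + \left(-5 + 35560 + 2450\right) = - \frac{4221774918329}{1527163} + 38005 = - \frac{4163735088514}{1527163}$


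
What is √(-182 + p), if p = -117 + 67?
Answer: 2*I*√58 ≈ 15.232*I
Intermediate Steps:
p = -50
√(-182 + p) = √(-182 - 50) = √(-232) = 2*I*√58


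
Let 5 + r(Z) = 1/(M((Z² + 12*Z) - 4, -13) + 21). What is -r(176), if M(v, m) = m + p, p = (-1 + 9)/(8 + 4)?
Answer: 127/26 ≈ 4.8846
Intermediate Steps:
p = ⅔ (p = 8/12 = 8*(1/12) = ⅔ ≈ 0.66667)
M(v, m) = ⅔ + m (M(v, m) = m + ⅔ = ⅔ + m)
r(Z) = -127/26 (r(Z) = -5 + 1/((⅔ - 13) + 21) = -5 + 1/(-37/3 + 21) = -5 + 1/(26/3) = -5 + 3/26 = -127/26)
-r(176) = -1*(-127/26) = 127/26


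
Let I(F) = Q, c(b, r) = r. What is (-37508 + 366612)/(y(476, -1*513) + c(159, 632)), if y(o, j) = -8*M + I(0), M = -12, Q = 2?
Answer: 164552/365 ≈ 450.83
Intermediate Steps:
I(F) = 2
y(o, j) = 98 (y(o, j) = -8*(-12) + 2 = 96 + 2 = 98)
(-37508 + 366612)/(y(476, -1*513) + c(159, 632)) = (-37508 + 366612)/(98 + 632) = 329104/730 = 329104*(1/730) = 164552/365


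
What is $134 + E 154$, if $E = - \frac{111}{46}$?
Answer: $- \frac{5465}{23} \approx -237.61$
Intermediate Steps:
$E = - \frac{111}{46}$ ($E = \left(-111\right) \frac{1}{46} = - \frac{111}{46} \approx -2.413$)
$134 + E 154 = 134 - \frac{8547}{23} = - \frac{5465}{23}$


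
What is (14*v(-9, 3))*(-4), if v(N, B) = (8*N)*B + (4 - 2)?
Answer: 11984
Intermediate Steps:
v(N, B) = 2 + 8*B*N (v(N, B) = 8*B*N + 2 = 2 + 8*B*N)
(14*v(-9, 3))*(-4) = (14*(2 + 8*3*(-9)))*(-4) = (14*(2 - 216))*(-4) = (14*(-214))*(-4) = -2996*(-4) = 11984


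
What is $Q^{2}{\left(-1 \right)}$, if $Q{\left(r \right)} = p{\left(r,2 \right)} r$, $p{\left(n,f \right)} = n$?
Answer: $1$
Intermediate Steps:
$Q{\left(r \right)} = r^{2}$ ($Q{\left(r \right)} = r r = r^{2}$)
$Q^{2}{\left(-1 \right)} = \left(\left(-1\right)^{2}\right)^{2} = 1^{2} = 1$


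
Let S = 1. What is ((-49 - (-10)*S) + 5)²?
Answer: 1156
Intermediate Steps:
((-49 - (-10)*S) + 5)² = ((-49 - (-10)) + 5)² = ((-49 - 1*(-10)) + 5)² = ((-49 + 10) + 5)² = (-39 + 5)² = (-34)² = 1156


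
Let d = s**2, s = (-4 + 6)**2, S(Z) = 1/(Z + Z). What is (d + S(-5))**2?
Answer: 25281/100 ≈ 252.81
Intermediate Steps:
S(Z) = 1/(2*Z)
s = 4 (s = 2**2 = 4)
d = 16 (d = 4**2 = 16)
(d + S(-5))**2 = (16 + (1/2)/(-5))**2 = (16 + (1/2)*(-1/5))**2 = (16 - 1/10)**2 = (159/10)**2 = 25281/100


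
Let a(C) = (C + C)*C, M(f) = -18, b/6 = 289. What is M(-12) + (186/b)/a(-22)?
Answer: -5035505/279752 ≈ -18.000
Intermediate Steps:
b = 1734 (b = 6*289 = 1734)
a(C) = 2*C² (a(C) = (2*C)*C = 2*C²)
M(-12) + (186/b)/a(-22) = -18 + (186/1734)/((2*(-22)²)) = -18 + (186*(1/1734))/((2*484)) = -18 + (31/289)/968 = -18 + (31/289)*(1/968) = -18 + 31/279752 = -5035505/279752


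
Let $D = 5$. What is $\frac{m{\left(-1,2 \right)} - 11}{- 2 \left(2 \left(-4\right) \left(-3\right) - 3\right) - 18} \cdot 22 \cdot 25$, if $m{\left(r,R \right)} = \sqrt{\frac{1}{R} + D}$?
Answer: $\frac{605}{6} - \frac{55 \sqrt{22}}{12} \approx 79.336$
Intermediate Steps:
$m{\left(r,R \right)} = \sqrt{5 + \frac{1}{R}}$ ($m{\left(r,R \right)} = \sqrt{\frac{1}{R} + 5} = \sqrt{5 + \frac{1}{R}}$)
$\frac{m{\left(-1,2 \right)} - 11}{- 2 \left(2 \left(-4\right) \left(-3\right) - 3\right) - 18} \cdot 22 \cdot 25 = \frac{\sqrt{5 + \frac{1}{2}} - 11}{- 2 \left(2 \left(-4\right) \left(-3\right) - 3\right) - 18} \cdot 22 \cdot 25 = \frac{\sqrt{5 + \frac{1}{2}} - 11}{- 2 \left(\left(-8\right) \left(-3\right) - 3\right) - 18} \cdot 22 \cdot 25 = \frac{\sqrt{\frac{11}{2}} - 11}{- 2 \left(24 - 3\right) - 18} \cdot 22 \cdot 25 = \frac{\frac{\sqrt{22}}{2} - 11}{\left(-2\right) 21 - 18} \cdot 22 \cdot 25 = \frac{-11 + \frac{\sqrt{22}}{2}}{-42 - 18} \cdot 22 \cdot 25 = \frac{-11 + \frac{\sqrt{22}}{2}}{-60} \cdot 22 \cdot 25 = \left(-11 + \frac{\sqrt{22}}{2}\right) \left(- \frac{1}{60}\right) 22 \cdot 25 = \left(\frac{11}{60} - \frac{\sqrt{22}}{120}\right) 22 \cdot 25 = \left(\frac{121}{30} - \frac{11 \sqrt{22}}{60}\right) 25 = \frac{605}{6} - \frac{55 \sqrt{22}}{12}$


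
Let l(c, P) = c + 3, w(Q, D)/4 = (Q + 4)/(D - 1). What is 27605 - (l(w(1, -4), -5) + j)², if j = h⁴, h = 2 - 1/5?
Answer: 10747967029/390625 ≈ 27515.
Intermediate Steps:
h = 9/5 (h = 2 - 1*⅕ = 2 - ⅕ = 9/5 ≈ 1.8000)
w(Q, D) = 4*(4 + Q)/(-1 + D) (w(Q, D) = 4*((Q + 4)/(D - 1)) = 4*((4 + Q)/(-1 + D)) = 4*(4 + Q)/(-1 + D))
j = 6561/625 (j = (9/5)⁴ = 6561/625 ≈ 10.498)
l(c, P) = 3 + c
27605 - (l(w(1, -4), -5) + j)² = 27605 - ((3 + 4*(4 + 1)/(-1 - 4)) + 6561/625)² = 27605 - ((3 + 4*5/(-5)) + 6561/625)² = 27605 - ((3 + 4*(-⅕)*5) + 6561/625)² = 27605 - ((3 - 4) + 6561/625)² = 27605 - (-1 + 6561/625)² = 27605 - (5936/625)² = 27605 - 1*35236096/390625 = 27605 - 35236096/390625 = 10747967029/390625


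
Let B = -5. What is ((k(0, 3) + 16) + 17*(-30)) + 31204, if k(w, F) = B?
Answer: 30705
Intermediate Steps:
k(w, F) = -5
((k(0, 3) + 16) + 17*(-30)) + 31204 = ((-5 + 16) + 17*(-30)) + 31204 = (11 - 510) + 31204 = -499 + 31204 = 30705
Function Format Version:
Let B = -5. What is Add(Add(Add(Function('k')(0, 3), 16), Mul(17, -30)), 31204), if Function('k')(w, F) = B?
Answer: 30705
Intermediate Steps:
Function('k')(w, F) = -5
Add(Add(Add(Function('k')(0, 3), 16), Mul(17, -30)), 31204) = Add(Add(Add(-5, 16), Mul(17, -30)), 31204) = Add(Add(11, -510), 31204) = Add(-499, 31204) = 30705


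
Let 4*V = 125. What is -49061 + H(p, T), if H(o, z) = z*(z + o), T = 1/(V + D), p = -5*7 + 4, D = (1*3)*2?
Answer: -1089221721/22201 ≈ -49062.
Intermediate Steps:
V = 125/4 (V = (¼)*125 = 125/4 ≈ 31.250)
D = 6 (D = 3*2 = 6)
p = -31 (p = -35 + 4 = -31)
T = 4/149 (T = 1/(125/4 + 6) = 1/(149/4) = 4/149 ≈ 0.026846)
H(o, z) = z*(o + z)
-49061 + H(p, T) = -49061 + 4*(-31 + 4/149)/149 = -49061 + (4/149)*(-4615/149) = -49061 - 18460/22201 = -1089221721/22201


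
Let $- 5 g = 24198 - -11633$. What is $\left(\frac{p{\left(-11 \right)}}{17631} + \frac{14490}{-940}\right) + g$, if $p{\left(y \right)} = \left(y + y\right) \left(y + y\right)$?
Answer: $- \frac{59510727049}{8286570} \approx -7181.6$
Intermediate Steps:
$p{\left(y \right)} = 4 y^{2}$ ($p{\left(y \right)} = 2 y 2 y = 4 y^{2}$)
$g = - \frac{35831}{5}$ ($g = - \frac{24198 - -11633}{5} = - \frac{24198 + 11633}{5} = \left(- \frac{1}{5}\right) 35831 = - \frac{35831}{5} \approx -7166.2$)
$\left(\frac{p{\left(-11 \right)}}{17631} + \frac{14490}{-940}\right) + g = \left(\frac{4 \left(-11\right)^{2}}{17631} + \frac{14490}{-940}\right) - \frac{35831}{5} = \left(4 \cdot 121 \cdot \frac{1}{17631} + 14490 \left(- \frac{1}{940}\right)\right) - \frac{35831}{5} = \left(484 \cdot \frac{1}{17631} - \frac{1449}{94}\right) - \frac{35831}{5} = \left(\frac{484}{17631} - \frac{1449}{94}\right) - \frac{35831}{5} = - \frac{25501823}{1657314} - \frac{35831}{5} = - \frac{59510727049}{8286570}$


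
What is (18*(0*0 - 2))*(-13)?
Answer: 468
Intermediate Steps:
(18*(0*0 - 2))*(-13) = (18*(0 - 2))*(-13) = (18*(-2))*(-13) = -36*(-13) = 468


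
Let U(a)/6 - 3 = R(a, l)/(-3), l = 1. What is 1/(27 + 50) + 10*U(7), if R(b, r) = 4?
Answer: 7701/77 ≈ 100.01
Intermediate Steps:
U(a) = 10 (U(a) = 18 + 6*(4/(-3)) = 18 + 6*(4*(-⅓)) = 18 + 6*(-4/3) = 18 - 8 = 10)
1/(27 + 50) + 10*U(7) = 1/(27 + 50) + 10*10 = 1/77 + 100 = 7701/77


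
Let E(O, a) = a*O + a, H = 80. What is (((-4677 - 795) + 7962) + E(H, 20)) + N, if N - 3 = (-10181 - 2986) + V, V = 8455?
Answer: -599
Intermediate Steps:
E(O, a) = a + O*a (E(O, a) = O*a + a = a + O*a)
N = -4709 (N = 3 + ((-10181 - 2986) + 8455) = 3 + (-13167 + 8455) = 3 - 4712 = -4709)
(((-4677 - 795) + 7962) + E(H, 20)) + N = (((-4677 - 795) + 7962) + 20*(1 + 80)) - 4709 = ((-5472 + 7962) + 20*81) - 4709 = (2490 + 1620) - 4709 = 4110 - 4709 = -599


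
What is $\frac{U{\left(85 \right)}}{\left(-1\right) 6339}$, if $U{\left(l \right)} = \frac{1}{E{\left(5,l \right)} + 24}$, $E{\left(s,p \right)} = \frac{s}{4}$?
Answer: $- \frac{4}{640239} \approx -6.2477 \cdot 10^{-6}$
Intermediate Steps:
$E{\left(s,p \right)} = \frac{s}{4}$ ($E{\left(s,p \right)} = s \frac{1}{4} = \frac{s}{4}$)
$U{\left(l \right)} = \frac{4}{101}$ ($U{\left(l \right)} = \frac{1}{\frac{1}{4} \cdot 5 + 24} = \frac{1}{\frac{5}{4} + 24} = \frac{1}{\frac{101}{4}} = \frac{4}{101}$)
$\frac{U{\left(85 \right)}}{\left(-1\right) 6339} = \frac{4}{101 \left(\left(-1\right) 6339\right)} = \frac{4}{101 \left(-6339\right)} = \frac{4}{101} \left(- \frac{1}{6339}\right) = - \frac{4}{640239}$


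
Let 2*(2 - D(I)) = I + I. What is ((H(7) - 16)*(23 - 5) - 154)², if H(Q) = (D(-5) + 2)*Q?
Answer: 478864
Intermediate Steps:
D(I) = 2 - I (D(I) = 2 - (I + I)/2 = 2 - I)
H(Q) = 9*Q (H(Q) = ((2 - 1*(-5)) + 2)*Q = ((2 + 5) + 2)*Q = (7 + 2)*Q = 9*Q)
((H(7) - 16)*(23 - 5) - 154)² = ((9*7 - 16)*(23 - 5) - 154)² = ((63 - 16)*18 - 154)² = (47*18 - 154)² = (846 - 154)² = 692² = 478864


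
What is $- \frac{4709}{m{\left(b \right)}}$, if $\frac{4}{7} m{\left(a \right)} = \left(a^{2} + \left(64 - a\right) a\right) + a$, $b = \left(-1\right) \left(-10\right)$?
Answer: $- \frac{9418}{2275} \approx -4.1398$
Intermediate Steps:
$b = 10$
$m{\left(a \right)} = \frac{7 a}{4} + \frac{7 a^{2}}{4} + \frac{7 a \left(64 - a\right)}{4}$ ($m{\left(a \right)} = \frac{7 \left(\left(a^{2} + \left(64 - a\right) a\right) + a\right)}{4} = \frac{7 \left(\left(a^{2} + a \left(64 - a\right)\right) + a\right)}{4} = \frac{7 \left(a + a^{2} + a \left(64 - a\right)\right)}{4} = \frac{7 a}{4} + \frac{7 a^{2}}{4} + \frac{7 a \left(64 - a\right)}{4}$)
$- \frac{4709}{m{\left(b \right)}} = - \frac{4709}{\frac{455}{4} \cdot 10} = - \frac{4709}{\frac{2275}{2}} = \left(-4709\right) \frac{2}{2275} = - \frac{9418}{2275}$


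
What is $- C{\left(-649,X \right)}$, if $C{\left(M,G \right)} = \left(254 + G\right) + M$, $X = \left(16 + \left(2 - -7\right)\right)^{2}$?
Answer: $-230$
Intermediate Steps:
$X = 625$ ($X = \left(16 + \left(2 + 7\right)\right)^{2} = \left(16 + 9\right)^{2} = 25^{2} = 625$)
$C{\left(M,G \right)} = 254 + G + M$
$- C{\left(-649,X \right)} = - (254 + 625 - 649) = \left(-1\right) 230 = -230$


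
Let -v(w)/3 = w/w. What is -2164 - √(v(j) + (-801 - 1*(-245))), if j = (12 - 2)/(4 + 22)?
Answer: -2164 - I*√559 ≈ -2164.0 - 23.643*I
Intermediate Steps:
j = 5/13 (j = 10/26 = 10*(1/26) = 5/13 ≈ 0.38462)
v(w) = -3 (v(w) = -3*w/w = -3*1 = -3)
-2164 - √(v(j) + (-801 - 1*(-245))) = -2164 - √(-3 + (-801 - 1*(-245))) = -2164 - √(-3 + (-801 + 245)) = -2164 - √(-3 - 556) = -2164 - √(-559) = -2164 - I*√559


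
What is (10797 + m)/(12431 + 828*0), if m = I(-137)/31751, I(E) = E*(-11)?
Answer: 342817054/394696681 ≈ 0.86856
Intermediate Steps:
I(E) = -11*E
m = 1507/31751 (m = -11*(-137)/31751 = 1507*(1/31751) = 1507/31751 ≈ 0.047463)
(10797 + m)/(12431 + 828*0) = (10797 + 1507/31751)/(12431 + 828*0) = 342817054/(31751*(12431 + 0)) = (342817054/31751)/12431 = (342817054/31751)*(1/12431) = 342817054/394696681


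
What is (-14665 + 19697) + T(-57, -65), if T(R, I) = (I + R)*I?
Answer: 12962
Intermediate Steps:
T(R, I) = I*(I + R)
(-14665 + 19697) + T(-57, -65) = (-14665 + 19697) - 65*(-65 - 57) = 5032 - 65*(-122) = 5032 + 7930 = 12962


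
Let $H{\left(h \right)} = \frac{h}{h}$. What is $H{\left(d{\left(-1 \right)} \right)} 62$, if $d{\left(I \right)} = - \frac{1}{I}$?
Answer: $62$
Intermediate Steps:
$H{\left(h \right)} = 1$
$H{\left(d{\left(-1 \right)} \right)} 62 = 1 \cdot 62 = 62$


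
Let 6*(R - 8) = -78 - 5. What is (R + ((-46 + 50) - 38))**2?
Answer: 57121/36 ≈ 1586.7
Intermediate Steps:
R = -35/6 (R = 8 + (-78 - 5)/6 = 8 + (1/6)*(-83) = 8 - 83/6 = -35/6 ≈ -5.8333)
(R + ((-46 + 50) - 38))**2 = (-35/6 + ((-46 + 50) - 38))**2 = (-35/6 + (4 - 38))**2 = (-35/6 - 34)**2 = (-239/6)**2 = 57121/36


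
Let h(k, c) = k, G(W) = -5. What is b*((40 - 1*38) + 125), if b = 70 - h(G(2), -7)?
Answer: 9525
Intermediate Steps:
b = 75 (b = 70 - 1*(-5) = 70 + 5 = 75)
b*((40 - 1*38) + 125) = 75*((40 - 1*38) + 125) = 75*((40 - 38) + 125) = 75*(2 + 125) = 75*127 = 9525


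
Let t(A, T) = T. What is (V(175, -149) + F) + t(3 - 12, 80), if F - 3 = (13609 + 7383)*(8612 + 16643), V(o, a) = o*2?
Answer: 530153393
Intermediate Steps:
V(o, a) = 2*o
F = 530152963 (F = 3 + (13609 + 7383)*(8612 + 16643) = 3 + 20992*25255 = 3 + 530152960 = 530152963)
(V(175, -149) + F) + t(3 - 12, 80) = (2*175 + 530152963) + 80 = (350 + 530152963) + 80 = 530153313 + 80 = 530153393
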